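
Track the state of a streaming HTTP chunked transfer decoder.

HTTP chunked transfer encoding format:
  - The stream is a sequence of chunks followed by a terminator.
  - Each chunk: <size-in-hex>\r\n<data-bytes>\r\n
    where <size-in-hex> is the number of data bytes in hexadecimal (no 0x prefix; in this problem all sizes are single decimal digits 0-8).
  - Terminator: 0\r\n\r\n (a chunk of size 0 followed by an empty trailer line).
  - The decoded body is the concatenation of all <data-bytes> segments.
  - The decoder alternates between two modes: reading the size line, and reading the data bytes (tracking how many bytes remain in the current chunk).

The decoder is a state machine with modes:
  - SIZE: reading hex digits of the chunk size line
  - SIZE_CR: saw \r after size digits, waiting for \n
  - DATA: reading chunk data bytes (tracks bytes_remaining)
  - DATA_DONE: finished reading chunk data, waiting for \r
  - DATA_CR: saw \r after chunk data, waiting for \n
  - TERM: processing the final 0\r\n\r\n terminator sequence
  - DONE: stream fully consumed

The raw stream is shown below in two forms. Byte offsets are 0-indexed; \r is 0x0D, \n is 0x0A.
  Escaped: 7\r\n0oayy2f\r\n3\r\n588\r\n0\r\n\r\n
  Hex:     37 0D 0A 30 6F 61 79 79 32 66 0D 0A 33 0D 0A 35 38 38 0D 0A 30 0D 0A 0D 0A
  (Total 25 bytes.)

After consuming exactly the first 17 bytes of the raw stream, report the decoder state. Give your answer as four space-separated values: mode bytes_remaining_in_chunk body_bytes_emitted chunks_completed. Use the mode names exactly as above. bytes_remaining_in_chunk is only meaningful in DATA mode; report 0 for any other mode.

Answer: DATA 1 9 1

Derivation:
Byte 0 = '7': mode=SIZE remaining=0 emitted=0 chunks_done=0
Byte 1 = 0x0D: mode=SIZE_CR remaining=0 emitted=0 chunks_done=0
Byte 2 = 0x0A: mode=DATA remaining=7 emitted=0 chunks_done=0
Byte 3 = '0': mode=DATA remaining=6 emitted=1 chunks_done=0
Byte 4 = 'o': mode=DATA remaining=5 emitted=2 chunks_done=0
Byte 5 = 'a': mode=DATA remaining=4 emitted=3 chunks_done=0
Byte 6 = 'y': mode=DATA remaining=3 emitted=4 chunks_done=0
Byte 7 = 'y': mode=DATA remaining=2 emitted=5 chunks_done=0
Byte 8 = '2': mode=DATA remaining=1 emitted=6 chunks_done=0
Byte 9 = 'f': mode=DATA_DONE remaining=0 emitted=7 chunks_done=0
Byte 10 = 0x0D: mode=DATA_CR remaining=0 emitted=7 chunks_done=0
Byte 11 = 0x0A: mode=SIZE remaining=0 emitted=7 chunks_done=1
Byte 12 = '3': mode=SIZE remaining=0 emitted=7 chunks_done=1
Byte 13 = 0x0D: mode=SIZE_CR remaining=0 emitted=7 chunks_done=1
Byte 14 = 0x0A: mode=DATA remaining=3 emitted=7 chunks_done=1
Byte 15 = '5': mode=DATA remaining=2 emitted=8 chunks_done=1
Byte 16 = '8': mode=DATA remaining=1 emitted=9 chunks_done=1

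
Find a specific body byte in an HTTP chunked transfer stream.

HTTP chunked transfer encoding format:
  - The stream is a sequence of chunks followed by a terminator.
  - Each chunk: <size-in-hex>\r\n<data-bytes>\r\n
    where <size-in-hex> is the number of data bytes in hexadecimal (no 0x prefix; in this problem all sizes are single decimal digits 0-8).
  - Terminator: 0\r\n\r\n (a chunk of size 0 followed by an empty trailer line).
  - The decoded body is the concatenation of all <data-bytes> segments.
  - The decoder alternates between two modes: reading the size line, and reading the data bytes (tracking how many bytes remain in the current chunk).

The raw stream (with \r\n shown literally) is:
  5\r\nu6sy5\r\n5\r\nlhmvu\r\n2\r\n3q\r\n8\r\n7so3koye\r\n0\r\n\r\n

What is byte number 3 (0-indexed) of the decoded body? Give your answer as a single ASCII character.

Chunk 1: stream[0..1]='5' size=0x5=5, data at stream[3..8]='u6sy5' -> body[0..5], body so far='u6sy5'
Chunk 2: stream[10..11]='5' size=0x5=5, data at stream[13..18]='lhmvu' -> body[5..10], body so far='u6sy5lhmvu'
Chunk 3: stream[20..21]='2' size=0x2=2, data at stream[23..25]='3q' -> body[10..12], body so far='u6sy5lhmvu3q'
Chunk 4: stream[27..28]='8' size=0x8=8, data at stream[30..38]='7so3koye' -> body[12..20], body so far='u6sy5lhmvu3q7so3koye'
Chunk 5: stream[40..41]='0' size=0 (terminator). Final body='u6sy5lhmvu3q7so3koye' (20 bytes)
Body byte 3 = 'y'

Answer: y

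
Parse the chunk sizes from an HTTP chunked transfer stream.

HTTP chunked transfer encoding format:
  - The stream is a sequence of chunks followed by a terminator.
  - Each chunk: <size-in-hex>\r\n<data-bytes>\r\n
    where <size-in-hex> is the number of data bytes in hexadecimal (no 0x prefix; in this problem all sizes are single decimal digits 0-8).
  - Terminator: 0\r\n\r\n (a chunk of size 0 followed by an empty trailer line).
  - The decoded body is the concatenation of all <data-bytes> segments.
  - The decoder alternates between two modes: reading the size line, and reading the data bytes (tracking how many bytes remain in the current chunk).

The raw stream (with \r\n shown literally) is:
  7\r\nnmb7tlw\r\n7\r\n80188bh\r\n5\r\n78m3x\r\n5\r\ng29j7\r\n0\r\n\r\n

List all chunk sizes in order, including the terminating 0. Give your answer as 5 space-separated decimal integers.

Answer: 7 7 5 5 0

Derivation:
Chunk 1: stream[0..1]='7' size=0x7=7, data at stream[3..10]='nmb7tlw' -> body[0..7], body so far='nmb7tlw'
Chunk 2: stream[12..13]='7' size=0x7=7, data at stream[15..22]='80188bh' -> body[7..14], body so far='nmb7tlw80188bh'
Chunk 3: stream[24..25]='5' size=0x5=5, data at stream[27..32]='78m3x' -> body[14..19], body so far='nmb7tlw80188bh78m3x'
Chunk 4: stream[34..35]='5' size=0x5=5, data at stream[37..42]='g29j7' -> body[19..24], body so far='nmb7tlw80188bh78m3xg29j7'
Chunk 5: stream[44..45]='0' size=0 (terminator). Final body='nmb7tlw80188bh78m3xg29j7' (24 bytes)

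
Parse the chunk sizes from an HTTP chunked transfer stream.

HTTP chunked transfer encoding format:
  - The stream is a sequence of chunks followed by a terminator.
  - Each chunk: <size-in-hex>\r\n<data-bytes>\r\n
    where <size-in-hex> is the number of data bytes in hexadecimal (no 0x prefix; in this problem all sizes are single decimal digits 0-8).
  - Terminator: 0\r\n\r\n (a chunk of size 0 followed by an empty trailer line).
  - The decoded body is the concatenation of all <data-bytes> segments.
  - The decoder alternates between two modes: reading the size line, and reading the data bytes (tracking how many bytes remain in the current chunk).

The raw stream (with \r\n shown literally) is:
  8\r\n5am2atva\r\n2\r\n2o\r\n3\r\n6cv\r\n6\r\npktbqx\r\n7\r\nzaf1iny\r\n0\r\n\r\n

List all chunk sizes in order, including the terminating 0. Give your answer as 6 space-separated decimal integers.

Answer: 8 2 3 6 7 0

Derivation:
Chunk 1: stream[0..1]='8' size=0x8=8, data at stream[3..11]='5am2atva' -> body[0..8], body so far='5am2atva'
Chunk 2: stream[13..14]='2' size=0x2=2, data at stream[16..18]='2o' -> body[8..10], body so far='5am2atva2o'
Chunk 3: stream[20..21]='3' size=0x3=3, data at stream[23..26]='6cv' -> body[10..13], body so far='5am2atva2o6cv'
Chunk 4: stream[28..29]='6' size=0x6=6, data at stream[31..37]='pktbqx' -> body[13..19], body so far='5am2atva2o6cvpktbqx'
Chunk 5: stream[39..40]='7' size=0x7=7, data at stream[42..49]='zaf1iny' -> body[19..26], body so far='5am2atva2o6cvpktbqxzaf1iny'
Chunk 6: stream[51..52]='0' size=0 (terminator). Final body='5am2atva2o6cvpktbqxzaf1iny' (26 bytes)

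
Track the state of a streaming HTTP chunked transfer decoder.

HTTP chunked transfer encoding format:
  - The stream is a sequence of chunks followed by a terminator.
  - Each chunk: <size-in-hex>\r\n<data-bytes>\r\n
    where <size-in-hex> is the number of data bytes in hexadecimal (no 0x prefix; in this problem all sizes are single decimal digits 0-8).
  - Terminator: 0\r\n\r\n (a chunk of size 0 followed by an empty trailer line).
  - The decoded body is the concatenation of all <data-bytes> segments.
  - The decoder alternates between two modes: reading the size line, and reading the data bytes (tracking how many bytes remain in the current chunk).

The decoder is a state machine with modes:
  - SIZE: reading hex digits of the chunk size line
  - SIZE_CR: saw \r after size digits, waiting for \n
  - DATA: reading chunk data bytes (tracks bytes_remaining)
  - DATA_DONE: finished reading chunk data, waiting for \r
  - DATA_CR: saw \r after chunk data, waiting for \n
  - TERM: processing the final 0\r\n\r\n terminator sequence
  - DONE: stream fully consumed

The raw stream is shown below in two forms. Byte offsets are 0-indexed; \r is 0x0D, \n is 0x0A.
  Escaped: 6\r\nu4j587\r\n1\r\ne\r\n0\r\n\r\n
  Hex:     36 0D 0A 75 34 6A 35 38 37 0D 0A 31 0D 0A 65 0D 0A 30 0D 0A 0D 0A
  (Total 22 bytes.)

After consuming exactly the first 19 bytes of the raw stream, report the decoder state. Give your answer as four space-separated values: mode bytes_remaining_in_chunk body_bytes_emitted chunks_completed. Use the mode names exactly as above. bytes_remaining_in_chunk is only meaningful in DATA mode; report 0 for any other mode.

Answer: SIZE_CR 0 7 2

Derivation:
Byte 0 = '6': mode=SIZE remaining=0 emitted=0 chunks_done=0
Byte 1 = 0x0D: mode=SIZE_CR remaining=0 emitted=0 chunks_done=0
Byte 2 = 0x0A: mode=DATA remaining=6 emitted=0 chunks_done=0
Byte 3 = 'u': mode=DATA remaining=5 emitted=1 chunks_done=0
Byte 4 = '4': mode=DATA remaining=4 emitted=2 chunks_done=0
Byte 5 = 'j': mode=DATA remaining=3 emitted=3 chunks_done=0
Byte 6 = '5': mode=DATA remaining=2 emitted=4 chunks_done=0
Byte 7 = '8': mode=DATA remaining=1 emitted=5 chunks_done=0
Byte 8 = '7': mode=DATA_DONE remaining=0 emitted=6 chunks_done=0
Byte 9 = 0x0D: mode=DATA_CR remaining=0 emitted=6 chunks_done=0
Byte 10 = 0x0A: mode=SIZE remaining=0 emitted=6 chunks_done=1
Byte 11 = '1': mode=SIZE remaining=0 emitted=6 chunks_done=1
Byte 12 = 0x0D: mode=SIZE_CR remaining=0 emitted=6 chunks_done=1
Byte 13 = 0x0A: mode=DATA remaining=1 emitted=6 chunks_done=1
Byte 14 = 'e': mode=DATA_DONE remaining=0 emitted=7 chunks_done=1
Byte 15 = 0x0D: mode=DATA_CR remaining=0 emitted=7 chunks_done=1
Byte 16 = 0x0A: mode=SIZE remaining=0 emitted=7 chunks_done=2
Byte 17 = '0': mode=SIZE remaining=0 emitted=7 chunks_done=2
Byte 18 = 0x0D: mode=SIZE_CR remaining=0 emitted=7 chunks_done=2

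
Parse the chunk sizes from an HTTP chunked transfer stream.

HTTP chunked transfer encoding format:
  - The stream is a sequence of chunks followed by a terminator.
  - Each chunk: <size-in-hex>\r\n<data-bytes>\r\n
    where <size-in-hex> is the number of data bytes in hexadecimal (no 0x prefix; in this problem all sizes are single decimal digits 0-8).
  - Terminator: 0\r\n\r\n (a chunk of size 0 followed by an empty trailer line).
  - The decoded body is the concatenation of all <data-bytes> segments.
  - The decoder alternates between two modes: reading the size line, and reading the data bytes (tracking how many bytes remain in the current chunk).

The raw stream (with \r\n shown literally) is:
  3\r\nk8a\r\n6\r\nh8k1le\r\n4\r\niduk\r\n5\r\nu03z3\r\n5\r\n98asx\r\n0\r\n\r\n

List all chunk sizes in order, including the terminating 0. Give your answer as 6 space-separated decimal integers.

Answer: 3 6 4 5 5 0

Derivation:
Chunk 1: stream[0..1]='3' size=0x3=3, data at stream[3..6]='k8a' -> body[0..3], body so far='k8a'
Chunk 2: stream[8..9]='6' size=0x6=6, data at stream[11..17]='h8k1le' -> body[3..9], body so far='k8ah8k1le'
Chunk 3: stream[19..20]='4' size=0x4=4, data at stream[22..26]='iduk' -> body[9..13], body so far='k8ah8k1leiduk'
Chunk 4: stream[28..29]='5' size=0x5=5, data at stream[31..36]='u03z3' -> body[13..18], body so far='k8ah8k1leiduku03z3'
Chunk 5: stream[38..39]='5' size=0x5=5, data at stream[41..46]='98asx' -> body[18..23], body so far='k8ah8k1leiduku03z398asx'
Chunk 6: stream[48..49]='0' size=0 (terminator). Final body='k8ah8k1leiduku03z398asx' (23 bytes)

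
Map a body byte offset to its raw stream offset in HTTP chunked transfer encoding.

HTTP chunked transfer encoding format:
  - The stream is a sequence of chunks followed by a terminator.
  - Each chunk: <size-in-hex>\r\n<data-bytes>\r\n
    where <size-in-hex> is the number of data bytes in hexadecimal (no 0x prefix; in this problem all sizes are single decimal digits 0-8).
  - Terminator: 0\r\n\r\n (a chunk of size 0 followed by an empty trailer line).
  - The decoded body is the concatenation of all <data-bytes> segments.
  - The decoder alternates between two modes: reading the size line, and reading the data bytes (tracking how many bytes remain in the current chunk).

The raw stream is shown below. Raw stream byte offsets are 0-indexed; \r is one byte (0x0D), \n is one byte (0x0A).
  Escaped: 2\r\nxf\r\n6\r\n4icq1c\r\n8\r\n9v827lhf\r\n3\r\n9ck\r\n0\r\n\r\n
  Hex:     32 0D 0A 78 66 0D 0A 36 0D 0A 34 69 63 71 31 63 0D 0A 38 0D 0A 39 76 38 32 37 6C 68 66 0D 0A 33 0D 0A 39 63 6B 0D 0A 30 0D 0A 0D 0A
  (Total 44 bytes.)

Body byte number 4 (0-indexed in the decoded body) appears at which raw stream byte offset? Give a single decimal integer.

Answer: 12

Derivation:
Chunk 1: stream[0..1]='2' size=0x2=2, data at stream[3..5]='xf' -> body[0..2], body so far='xf'
Chunk 2: stream[7..8]='6' size=0x6=6, data at stream[10..16]='4icq1c' -> body[2..8], body so far='xf4icq1c'
Chunk 3: stream[18..19]='8' size=0x8=8, data at stream[21..29]='9v827lhf' -> body[8..16], body so far='xf4icq1c9v827lhf'
Chunk 4: stream[31..32]='3' size=0x3=3, data at stream[34..37]='9ck' -> body[16..19], body so far='xf4icq1c9v827lhf9ck'
Chunk 5: stream[39..40]='0' size=0 (terminator). Final body='xf4icq1c9v827lhf9ck' (19 bytes)
Body byte 4 at stream offset 12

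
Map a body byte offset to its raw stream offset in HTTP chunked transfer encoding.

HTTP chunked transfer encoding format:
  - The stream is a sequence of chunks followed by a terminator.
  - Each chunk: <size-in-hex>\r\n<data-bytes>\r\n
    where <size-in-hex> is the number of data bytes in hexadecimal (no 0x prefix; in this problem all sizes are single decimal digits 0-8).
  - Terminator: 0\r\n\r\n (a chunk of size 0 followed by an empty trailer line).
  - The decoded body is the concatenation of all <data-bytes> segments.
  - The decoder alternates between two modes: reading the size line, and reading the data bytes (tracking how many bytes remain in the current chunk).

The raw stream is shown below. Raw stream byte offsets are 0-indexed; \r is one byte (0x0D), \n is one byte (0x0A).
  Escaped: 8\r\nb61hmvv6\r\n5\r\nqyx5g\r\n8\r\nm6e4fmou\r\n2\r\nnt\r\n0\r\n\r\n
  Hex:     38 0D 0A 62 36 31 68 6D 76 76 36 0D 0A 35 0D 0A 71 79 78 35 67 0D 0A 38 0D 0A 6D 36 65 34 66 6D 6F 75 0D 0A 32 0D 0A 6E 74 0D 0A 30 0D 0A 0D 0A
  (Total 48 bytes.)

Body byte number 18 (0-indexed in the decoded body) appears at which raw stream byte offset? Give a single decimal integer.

Chunk 1: stream[0..1]='8' size=0x8=8, data at stream[3..11]='b61hmvv6' -> body[0..8], body so far='b61hmvv6'
Chunk 2: stream[13..14]='5' size=0x5=5, data at stream[16..21]='qyx5g' -> body[8..13], body so far='b61hmvv6qyx5g'
Chunk 3: stream[23..24]='8' size=0x8=8, data at stream[26..34]='m6e4fmou' -> body[13..21], body so far='b61hmvv6qyx5gm6e4fmou'
Chunk 4: stream[36..37]='2' size=0x2=2, data at stream[39..41]='nt' -> body[21..23], body so far='b61hmvv6qyx5gm6e4fmount'
Chunk 5: stream[43..44]='0' size=0 (terminator). Final body='b61hmvv6qyx5gm6e4fmount' (23 bytes)
Body byte 18 at stream offset 31

Answer: 31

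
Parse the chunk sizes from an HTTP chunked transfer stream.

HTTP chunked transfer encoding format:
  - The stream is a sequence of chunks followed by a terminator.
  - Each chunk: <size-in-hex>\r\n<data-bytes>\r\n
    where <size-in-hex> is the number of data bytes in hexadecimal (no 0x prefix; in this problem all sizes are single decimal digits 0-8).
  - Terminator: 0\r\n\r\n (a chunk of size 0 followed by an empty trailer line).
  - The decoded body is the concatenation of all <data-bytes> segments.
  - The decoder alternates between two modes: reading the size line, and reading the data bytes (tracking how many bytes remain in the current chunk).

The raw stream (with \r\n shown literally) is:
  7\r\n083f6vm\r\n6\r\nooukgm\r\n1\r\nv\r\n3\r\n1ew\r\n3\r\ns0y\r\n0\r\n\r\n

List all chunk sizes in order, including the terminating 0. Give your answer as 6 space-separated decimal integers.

Answer: 7 6 1 3 3 0

Derivation:
Chunk 1: stream[0..1]='7' size=0x7=7, data at stream[3..10]='083f6vm' -> body[0..7], body so far='083f6vm'
Chunk 2: stream[12..13]='6' size=0x6=6, data at stream[15..21]='ooukgm' -> body[7..13], body so far='083f6vmooukgm'
Chunk 3: stream[23..24]='1' size=0x1=1, data at stream[26..27]='v' -> body[13..14], body so far='083f6vmooukgmv'
Chunk 4: stream[29..30]='3' size=0x3=3, data at stream[32..35]='1ew' -> body[14..17], body so far='083f6vmooukgmv1ew'
Chunk 5: stream[37..38]='3' size=0x3=3, data at stream[40..43]='s0y' -> body[17..20], body so far='083f6vmooukgmv1ews0y'
Chunk 6: stream[45..46]='0' size=0 (terminator). Final body='083f6vmooukgmv1ews0y' (20 bytes)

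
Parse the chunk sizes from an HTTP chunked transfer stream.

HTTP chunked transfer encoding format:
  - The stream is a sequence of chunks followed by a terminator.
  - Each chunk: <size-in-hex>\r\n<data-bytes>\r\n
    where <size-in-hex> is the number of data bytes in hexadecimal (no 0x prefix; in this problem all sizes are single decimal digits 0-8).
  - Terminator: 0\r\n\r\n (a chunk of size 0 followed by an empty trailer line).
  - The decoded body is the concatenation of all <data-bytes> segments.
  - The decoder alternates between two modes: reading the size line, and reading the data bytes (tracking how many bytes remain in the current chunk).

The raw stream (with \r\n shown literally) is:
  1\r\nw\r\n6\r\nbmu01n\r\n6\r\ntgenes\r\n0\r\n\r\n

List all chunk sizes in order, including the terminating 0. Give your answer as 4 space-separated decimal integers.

Chunk 1: stream[0..1]='1' size=0x1=1, data at stream[3..4]='w' -> body[0..1], body so far='w'
Chunk 2: stream[6..7]='6' size=0x6=6, data at stream[9..15]='bmu01n' -> body[1..7], body so far='wbmu01n'
Chunk 3: stream[17..18]='6' size=0x6=6, data at stream[20..26]='tgenes' -> body[7..13], body so far='wbmu01ntgenes'
Chunk 4: stream[28..29]='0' size=0 (terminator). Final body='wbmu01ntgenes' (13 bytes)

Answer: 1 6 6 0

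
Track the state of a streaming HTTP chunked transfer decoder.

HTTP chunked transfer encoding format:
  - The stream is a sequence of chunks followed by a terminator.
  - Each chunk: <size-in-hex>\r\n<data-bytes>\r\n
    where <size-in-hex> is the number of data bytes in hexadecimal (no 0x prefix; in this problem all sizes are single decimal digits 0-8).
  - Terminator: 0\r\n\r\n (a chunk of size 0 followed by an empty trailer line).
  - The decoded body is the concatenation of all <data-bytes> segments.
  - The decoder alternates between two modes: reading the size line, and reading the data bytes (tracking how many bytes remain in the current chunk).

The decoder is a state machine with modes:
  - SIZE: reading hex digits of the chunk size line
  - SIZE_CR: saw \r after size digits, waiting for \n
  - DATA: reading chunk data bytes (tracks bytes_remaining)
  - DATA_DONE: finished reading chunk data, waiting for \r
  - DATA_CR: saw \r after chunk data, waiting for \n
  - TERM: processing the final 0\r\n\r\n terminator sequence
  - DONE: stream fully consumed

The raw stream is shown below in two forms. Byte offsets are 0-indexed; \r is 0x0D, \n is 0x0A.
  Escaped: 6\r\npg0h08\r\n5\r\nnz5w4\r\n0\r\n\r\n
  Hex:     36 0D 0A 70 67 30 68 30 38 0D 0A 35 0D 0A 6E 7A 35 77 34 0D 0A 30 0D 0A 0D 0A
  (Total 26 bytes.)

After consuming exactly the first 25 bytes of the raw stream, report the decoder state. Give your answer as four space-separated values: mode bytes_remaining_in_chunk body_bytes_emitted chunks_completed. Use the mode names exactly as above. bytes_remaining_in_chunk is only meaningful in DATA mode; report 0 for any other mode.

Answer: TERM 0 11 2

Derivation:
Byte 0 = '6': mode=SIZE remaining=0 emitted=0 chunks_done=0
Byte 1 = 0x0D: mode=SIZE_CR remaining=0 emitted=0 chunks_done=0
Byte 2 = 0x0A: mode=DATA remaining=6 emitted=0 chunks_done=0
Byte 3 = 'p': mode=DATA remaining=5 emitted=1 chunks_done=0
Byte 4 = 'g': mode=DATA remaining=4 emitted=2 chunks_done=0
Byte 5 = '0': mode=DATA remaining=3 emitted=3 chunks_done=0
Byte 6 = 'h': mode=DATA remaining=2 emitted=4 chunks_done=0
Byte 7 = '0': mode=DATA remaining=1 emitted=5 chunks_done=0
Byte 8 = '8': mode=DATA_DONE remaining=0 emitted=6 chunks_done=0
Byte 9 = 0x0D: mode=DATA_CR remaining=0 emitted=6 chunks_done=0
Byte 10 = 0x0A: mode=SIZE remaining=0 emitted=6 chunks_done=1
Byte 11 = '5': mode=SIZE remaining=0 emitted=6 chunks_done=1
Byte 12 = 0x0D: mode=SIZE_CR remaining=0 emitted=6 chunks_done=1
Byte 13 = 0x0A: mode=DATA remaining=5 emitted=6 chunks_done=1
Byte 14 = 'n': mode=DATA remaining=4 emitted=7 chunks_done=1
Byte 15 = 'z': mode=DATA remaining=3 emitted=8 chunks_done=1
Byte 16 = '5': mode=DATA remaining=2 emitted=9 chunks_done=1
Byte 17 = 'w': mode=DATA remaining=1 emitted=10 chunks_done=1
Byte 18 = '4': mode=DATA_DONE remaining=0 emitted=11 chunks_done=1
Byte 19 = 0x0D: mode=DATA_CR remaining=0 emitted=11 chunks_done=1
Byte 20 = 0x0A: mode=SIZE remaining=0 emitted=11 chunks_done=2
Byte 21 = '0': mode=SIZE remaining=0 emitted=11 chunks_done=2
Byte 22 = 0x0D: mode=SIZE_CR remaining=0 emitted=11 chunks_done=2
Byte 23 = 0x0A: mode=TERM remaining=0 emitted=11 chunks_done=2
Byte 24 = 0x0D: mode=TERM remaining=0 emitted=11 chunks_done=2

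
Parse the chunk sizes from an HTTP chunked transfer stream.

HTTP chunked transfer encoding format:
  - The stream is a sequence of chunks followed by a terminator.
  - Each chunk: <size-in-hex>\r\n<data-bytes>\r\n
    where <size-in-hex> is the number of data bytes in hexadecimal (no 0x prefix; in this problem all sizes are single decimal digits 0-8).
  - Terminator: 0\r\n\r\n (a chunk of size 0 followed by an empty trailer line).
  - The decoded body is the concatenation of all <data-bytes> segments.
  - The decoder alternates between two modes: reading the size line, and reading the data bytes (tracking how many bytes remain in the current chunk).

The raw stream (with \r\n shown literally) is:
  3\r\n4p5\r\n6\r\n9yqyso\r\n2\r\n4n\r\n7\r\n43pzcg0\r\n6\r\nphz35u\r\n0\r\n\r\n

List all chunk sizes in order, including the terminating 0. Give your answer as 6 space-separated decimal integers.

Chunk 1: stream[0..1]='3' size=0x3=3, data at stream[3..6]='4p5' -> body[0..3], body so far='4p5'
Chunk 2: stream[8..9]='6' size=0x6=6, data at stream[11..17]='9yqyso' -> body[3..9], body so far='4p59yqyso'
Chunk 3: stream[19..20]='2' size=0x2=2, data at stream[22..24]='4n' -> body[9..11], body so far='4p59yqyso4n'
Chunk 4: stream[26..27]='7' size=0x7=7, data at stream[29..36]='43pzcg0' -> body[11..18], body so far='4p59yqyso4n43pzcg0'
Chunk 5: stream[38..39]='6' size=0x6=6, data at stream[41..47]='phz35u' -> body[18..24], body so far='4p59yqyso4n43pzcg0phz35u'
Chunk 6: stream[49..50]='0' size=0 (terminator). Final body='4p59yqyso4n43pzcg0phz35u' (24 bytes)

Answer: 3 6 2 7 6 0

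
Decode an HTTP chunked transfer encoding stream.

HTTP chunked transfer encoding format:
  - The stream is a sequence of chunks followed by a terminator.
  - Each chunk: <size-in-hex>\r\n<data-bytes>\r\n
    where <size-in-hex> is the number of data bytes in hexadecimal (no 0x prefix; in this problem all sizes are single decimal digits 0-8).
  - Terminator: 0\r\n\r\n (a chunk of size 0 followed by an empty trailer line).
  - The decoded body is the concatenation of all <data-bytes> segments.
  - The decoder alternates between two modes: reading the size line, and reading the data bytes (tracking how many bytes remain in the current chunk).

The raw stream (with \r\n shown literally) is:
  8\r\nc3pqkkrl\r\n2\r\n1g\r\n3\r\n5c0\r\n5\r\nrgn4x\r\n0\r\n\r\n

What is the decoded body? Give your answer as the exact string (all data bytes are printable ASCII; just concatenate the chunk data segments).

Chunk 1: stream[0..1]='8' size=0x8=8, data at stream[3..11]='c3pqkkrl' -> body[0..8], body so far='c3pqkkrl'
Chunk 2: stream[13..14]='2' size=0x2=2, data at stream[16..18]='1g' -> body[8..10], body so far='c3pqkkrl1g'
Chunk 3: stream[20..21]='3' size=0x3=3, data at stream[23..26]='5c0' -> body[10..13], body so far='c3pqkkrl1g5c0'
Chunk 4: stream[28..29]='5' size=0x5=5, data at stream[31..36]='rgn4x' -> body[13..18], body so far='c3pqkkrl1g5c0rgn4x'
Chunk 5: stream[38..39]='0' size=0 (terminator). Final body='c3pqkkrl1g5c0rgn4x' (18 bytes)

Answer: c3pqkkrl1g5c0rgn4x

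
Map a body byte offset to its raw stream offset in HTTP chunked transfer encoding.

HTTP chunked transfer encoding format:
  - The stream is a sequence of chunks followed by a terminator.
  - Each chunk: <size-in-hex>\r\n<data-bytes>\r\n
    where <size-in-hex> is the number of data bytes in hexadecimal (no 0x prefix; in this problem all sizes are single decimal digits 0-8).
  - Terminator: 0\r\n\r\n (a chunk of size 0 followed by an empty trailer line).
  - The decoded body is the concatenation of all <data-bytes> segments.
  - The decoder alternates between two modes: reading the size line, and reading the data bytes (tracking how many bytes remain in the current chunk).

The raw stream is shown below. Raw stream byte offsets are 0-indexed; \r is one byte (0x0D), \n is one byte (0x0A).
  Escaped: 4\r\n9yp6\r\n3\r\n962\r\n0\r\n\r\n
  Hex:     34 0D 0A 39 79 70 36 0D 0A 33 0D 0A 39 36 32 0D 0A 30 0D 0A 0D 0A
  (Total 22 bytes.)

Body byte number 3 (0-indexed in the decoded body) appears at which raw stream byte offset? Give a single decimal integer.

Answer: 6

Derivation:
Chunk 1: stream[0..1]='4' size=0x4=4, data at stream[3..7]='9yp6' -> body[0..4], body so far='9yp6'
Chunk 2: stream[9..10]='3' size=0x3=3, data at stream[12..15]='962' -> body[4..7], body so far='9yp6962'
Chunk 3: stream[17..18]='0' size=0 (terminator). Final body='9yp6962' (7 bytes)
Body byte 3 at stream offset 6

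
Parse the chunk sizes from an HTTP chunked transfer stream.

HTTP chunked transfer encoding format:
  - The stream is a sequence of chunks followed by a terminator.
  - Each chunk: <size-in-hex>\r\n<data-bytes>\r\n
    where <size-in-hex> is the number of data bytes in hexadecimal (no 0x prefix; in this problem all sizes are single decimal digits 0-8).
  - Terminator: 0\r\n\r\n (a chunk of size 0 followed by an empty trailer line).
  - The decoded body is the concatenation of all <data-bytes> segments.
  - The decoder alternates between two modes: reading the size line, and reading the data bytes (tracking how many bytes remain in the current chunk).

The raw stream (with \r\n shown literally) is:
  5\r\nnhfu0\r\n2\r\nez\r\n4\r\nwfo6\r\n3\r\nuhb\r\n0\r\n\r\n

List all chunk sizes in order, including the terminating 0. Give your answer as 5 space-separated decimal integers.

Answer: 5 2 4 3 0

Derivation:
Chunk 1: stream[0..1]='5' size=0x5=5, data at stream[3..8]='nhfu0' -> body[0..5], body so far='nhfu0'
Chunk 2: stream[10..11]='2' size=0x2=2, data at stream[13..15]='ez' -> body[5..7], body so far='nhfu0ez'
Chunk 3: stream[17..18]='4' size=0x4=4, data at stream[20..24]='wfo6' -> body[7..11], body so far='nhfu0ezwfo6'
Chunk 4: stream[26..27]='3' size=0x3=3, data at stream[29..32]='uhb' -> body[11..14], body so far='nhfu0ezwfo6uhb'
Chunk 5: stream[34..35]='0' size=0 (terminator). Final body='nhfu0ezwfo6uhb' (14 bytes)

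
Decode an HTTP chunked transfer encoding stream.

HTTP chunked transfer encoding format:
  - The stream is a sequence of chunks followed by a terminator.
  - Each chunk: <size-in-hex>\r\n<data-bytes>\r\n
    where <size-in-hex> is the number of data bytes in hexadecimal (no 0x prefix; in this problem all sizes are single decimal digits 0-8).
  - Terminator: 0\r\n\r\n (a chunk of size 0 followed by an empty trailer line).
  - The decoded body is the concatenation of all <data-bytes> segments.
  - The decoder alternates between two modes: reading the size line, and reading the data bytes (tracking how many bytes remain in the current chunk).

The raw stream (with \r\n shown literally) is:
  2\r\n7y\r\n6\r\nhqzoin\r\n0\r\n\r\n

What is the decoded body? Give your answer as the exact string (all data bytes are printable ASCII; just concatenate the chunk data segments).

Answer: 7yhqzoin

Derivation:
Chunk 1: stream[0..1]='2' size=0x2=2, data at stream[3..5]='7y' -> body[0..2], body so far='7y'
Chunk 2: stream[7..8]='6' size=0x6=6, data at stream[10..16]='hqzoin' -> body[2..8], body so far='7yhqzoin'
Chunk 3: stream[18..19]='0' size=0 (terminator). Final body='7yhqzoin' (8 bytes)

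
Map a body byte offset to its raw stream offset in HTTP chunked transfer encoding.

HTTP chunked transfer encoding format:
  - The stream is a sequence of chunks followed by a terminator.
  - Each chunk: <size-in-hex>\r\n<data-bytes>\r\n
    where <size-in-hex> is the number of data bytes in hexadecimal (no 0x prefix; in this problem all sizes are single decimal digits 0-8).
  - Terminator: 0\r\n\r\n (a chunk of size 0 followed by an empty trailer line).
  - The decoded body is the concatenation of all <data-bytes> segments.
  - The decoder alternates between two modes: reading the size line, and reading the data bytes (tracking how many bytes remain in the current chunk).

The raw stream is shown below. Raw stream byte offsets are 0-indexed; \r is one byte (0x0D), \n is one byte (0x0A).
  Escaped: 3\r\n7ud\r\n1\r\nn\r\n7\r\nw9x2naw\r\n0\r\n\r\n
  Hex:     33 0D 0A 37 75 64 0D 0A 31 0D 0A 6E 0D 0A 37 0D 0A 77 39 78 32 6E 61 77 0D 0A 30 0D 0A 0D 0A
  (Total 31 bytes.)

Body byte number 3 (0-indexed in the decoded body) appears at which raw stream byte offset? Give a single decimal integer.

Chunk 1: stream[0..1]='3' size=0x3=3, data at stream[3..6]='7ud' -> body[0..3], body so far='7ud'
Chunk 2: stream[8..9]='1' size=0x1=1, data at stream[11..12]='n' -> body[3..4], body so far='7udn'
Chunk 3: stream[14..15]='7' size=0x7=7, data at stream[17..24]='w9x2naw' -> body[4..11], body so far='7udnw9x2naw'
Chunk 4: stream[26..27]='0' size=0 (terminator). Final body='7udnw9x2naw' (11 bytes)
Body byte 3 at stream offset 11

Answer: 11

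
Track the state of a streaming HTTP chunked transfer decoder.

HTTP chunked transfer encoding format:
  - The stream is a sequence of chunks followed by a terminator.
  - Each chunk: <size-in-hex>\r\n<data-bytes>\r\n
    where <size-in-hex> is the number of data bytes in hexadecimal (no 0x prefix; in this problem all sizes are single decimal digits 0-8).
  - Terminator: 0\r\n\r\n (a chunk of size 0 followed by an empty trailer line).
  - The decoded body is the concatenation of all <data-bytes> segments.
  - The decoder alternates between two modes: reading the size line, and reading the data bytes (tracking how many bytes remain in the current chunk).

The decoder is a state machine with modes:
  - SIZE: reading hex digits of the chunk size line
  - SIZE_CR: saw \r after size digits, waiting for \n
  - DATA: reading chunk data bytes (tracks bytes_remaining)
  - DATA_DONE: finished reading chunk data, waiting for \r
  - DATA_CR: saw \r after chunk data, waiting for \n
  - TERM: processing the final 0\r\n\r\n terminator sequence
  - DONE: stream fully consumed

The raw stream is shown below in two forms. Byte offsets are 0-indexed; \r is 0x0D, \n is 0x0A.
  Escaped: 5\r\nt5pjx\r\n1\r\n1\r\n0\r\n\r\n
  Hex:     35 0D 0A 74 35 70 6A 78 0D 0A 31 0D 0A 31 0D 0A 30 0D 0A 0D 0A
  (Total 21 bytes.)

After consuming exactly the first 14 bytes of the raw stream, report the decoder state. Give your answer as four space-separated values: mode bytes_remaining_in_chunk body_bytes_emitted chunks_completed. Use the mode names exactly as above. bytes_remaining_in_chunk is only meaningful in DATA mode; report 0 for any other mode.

Byte 0 = '5': mode=SIZE remaining=0 emitted=0 chunks_done=0
Byte 1 = 0x0D: mode=SIZE_CR remaining=0 emitted=0 chunks_done=0
Byte 2 = 0x0A: mode=DATA remaining=5 emitted=0 chunks_done=0
Byte 3 = 't': mode=DATA remaining=4 emitted=1 chunks_done=0
Byte 4 = '5': mode=DATA remaining=3 emitted=2 chunks_done=0
Byte 5 = 'p': mode=DATA remaining=2 emitted=3 chunks_done=0
Byte 6 = 'j': mode=DATA remaining=1 emitted=4 chunks_done=0
Byte 7 = 'x': mode=DATA_DONE remaining=0 emitted=5 chunks_done=0
Byte 8 = 0x0D: mode=DATA_CR remaining=0 emitted=5 chunks_done=0
Byte 9 = 0x0A: mode=SIZE remaining=0 emitted=5 chunks_done=1
Byte 10 = '1': mode=SIZE remaining=0 emitted=5 chunks_done=1
Byte 11 = 0x0D: mode=SIZE_CR remaining=0 emitted=5 chunks_done=1
Byte 12 = 0x0A: mode=DATA remaining=1 emitted=5 chunks_done=1
Byte 13 = '1': mode=DATA_DONE remaining=0 emitted=6 chunks_done=1

Answer: DATA_DONE 0 6 1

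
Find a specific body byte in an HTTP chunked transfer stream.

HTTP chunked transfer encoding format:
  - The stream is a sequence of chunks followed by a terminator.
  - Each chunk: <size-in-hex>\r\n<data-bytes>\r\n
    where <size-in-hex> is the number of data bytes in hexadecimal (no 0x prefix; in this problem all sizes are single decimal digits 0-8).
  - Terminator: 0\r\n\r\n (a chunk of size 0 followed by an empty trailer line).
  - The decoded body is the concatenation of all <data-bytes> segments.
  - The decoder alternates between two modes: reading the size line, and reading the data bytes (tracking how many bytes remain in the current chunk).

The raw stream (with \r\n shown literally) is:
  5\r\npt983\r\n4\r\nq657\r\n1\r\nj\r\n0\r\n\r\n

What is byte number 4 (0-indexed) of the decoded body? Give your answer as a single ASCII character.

Answer: 3

Derivation:
Chunk 1: stream[0..1]='5' size=0x5=5, data at stream[3..8]='pt983' -> body[0..5], body so far='pt983'
Chunk 2: stream[10..11]='4' size=0x4=4, data at stream[13..17]='q657' -> body[5..9], body so far='pt983q657'
Chunk 3: stream[19..20]='1' size=0x1=1, data at stream[22..23]='j' -> body[9..10], body so far='pt983q657j'
Chunk 4: stream[25..26]='0' size=0 (terminator). Final body='pt983q657j' (10 bytes)
Body byte 4 = '3'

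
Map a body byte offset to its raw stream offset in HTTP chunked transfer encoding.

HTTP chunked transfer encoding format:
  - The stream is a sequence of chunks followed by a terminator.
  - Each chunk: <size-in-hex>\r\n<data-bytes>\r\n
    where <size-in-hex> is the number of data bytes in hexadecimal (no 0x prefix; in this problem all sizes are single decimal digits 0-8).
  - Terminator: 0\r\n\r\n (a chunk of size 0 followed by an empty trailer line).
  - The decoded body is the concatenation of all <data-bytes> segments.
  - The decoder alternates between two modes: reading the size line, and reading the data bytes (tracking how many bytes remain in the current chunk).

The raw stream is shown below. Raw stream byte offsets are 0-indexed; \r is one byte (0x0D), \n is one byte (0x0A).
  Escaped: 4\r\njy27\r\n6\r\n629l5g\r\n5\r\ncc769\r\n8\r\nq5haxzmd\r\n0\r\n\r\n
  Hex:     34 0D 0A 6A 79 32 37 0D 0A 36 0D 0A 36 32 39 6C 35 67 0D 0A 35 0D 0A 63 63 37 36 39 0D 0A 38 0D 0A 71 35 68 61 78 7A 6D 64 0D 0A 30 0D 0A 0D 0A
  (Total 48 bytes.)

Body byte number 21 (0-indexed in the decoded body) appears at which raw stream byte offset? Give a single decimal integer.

Answer: 39

Derivation:
Chunk 1: stream[0..1]='4' size=0x4=4, data at stream[3..7]='jy27' -> body[0..4], body so far='jy27'
Chunk 2: stream[9..10]='6' size=0x6=6, data at stream[12..18]='629l5g' -> body[4..10], body so far='jy27629l5g'
Chunk 3: stream[20..21]='5' size=0x5=5, data at stream[23..28]='cc769' -> body[10..15], body so far='jy27629l5gcc769'
Chunk 4: stream[30..31]='8' size=0x8=8, data at stream[33..41]='q5haxzmd' -> body[15..23], body so far='jy27629l5gcc769q5haxzmd'
Chunk 5: stream[43..44]='0' size=0 (terminator). Final body='jy27629l5gcc769q5haxzmd' (23 bytes)
Body byte 21 at stream offset 39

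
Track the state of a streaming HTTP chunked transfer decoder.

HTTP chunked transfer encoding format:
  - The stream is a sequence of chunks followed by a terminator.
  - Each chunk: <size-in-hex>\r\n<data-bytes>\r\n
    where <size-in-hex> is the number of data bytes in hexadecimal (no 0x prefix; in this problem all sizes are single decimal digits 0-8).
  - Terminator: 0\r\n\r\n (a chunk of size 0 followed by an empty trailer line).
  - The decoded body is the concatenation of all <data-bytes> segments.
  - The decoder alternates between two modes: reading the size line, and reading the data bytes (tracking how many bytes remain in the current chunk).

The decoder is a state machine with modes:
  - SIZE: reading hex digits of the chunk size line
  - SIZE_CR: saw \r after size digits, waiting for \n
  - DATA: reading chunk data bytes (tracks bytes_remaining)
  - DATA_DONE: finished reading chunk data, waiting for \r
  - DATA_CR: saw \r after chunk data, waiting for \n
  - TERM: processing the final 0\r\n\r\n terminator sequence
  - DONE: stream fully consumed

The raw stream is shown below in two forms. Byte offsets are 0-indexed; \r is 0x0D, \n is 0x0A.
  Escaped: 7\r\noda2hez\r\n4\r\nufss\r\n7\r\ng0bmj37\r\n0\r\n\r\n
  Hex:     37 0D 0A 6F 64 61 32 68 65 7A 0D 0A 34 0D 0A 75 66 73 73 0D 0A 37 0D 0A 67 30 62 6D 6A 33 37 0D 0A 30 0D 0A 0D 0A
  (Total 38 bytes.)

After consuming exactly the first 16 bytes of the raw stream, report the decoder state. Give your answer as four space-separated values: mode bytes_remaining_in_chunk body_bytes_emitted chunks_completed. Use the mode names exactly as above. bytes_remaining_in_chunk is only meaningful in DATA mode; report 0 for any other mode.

Byte 0 = '7': mode=SIZE remaining=0 emitted=0 chunks_done=0
Byte 1 = 0x0D: mode=SIZE_CR remaining=0 emitted=0 chunks_done=0
Byte 2 = 0x0A: mode=DATA remaining=7 emitted=0 chunks_done=0
Byte 3 = 'o': mode=DATA remaining=6 emitted=1 chunks_done=0
Byte 4 = 'd': mode=DATA remaining=5 emitted=2 chunks_done=0
Byte 5 = 'a': mode=DATA remaining=4 emitted=3 chunks_done=0
Byte 6 = '2': mode=DATA remaining=3 emitted=4 chunks_done=0
Byte 7 = 'h': mode=DATA remaining=2 emitted=5 chunks_done=0
Byte 8 = 'e': mode=DATA remaining=1 emitted=6 chunks_done=0
Byte 9 = 'z': mode=DATA_DONE remaining=0 emitted=7 chunks_done=0
Byte 10 = 0x0D: mode=DATA_CR remaining=0 emitted=7 chunks_done=0
Byte 11 = 0x0A: mode=SIZE remaining=0 emitted=7 chunks_done=1
Byte 12 = '4': mode=SIZE remaining=0 emitted=7 chunks_done=1
Byte 13 = 0x0D: mode=SIZE_CR remaining=0 emitted=7 chunks_done=1
Byte 14 = 0x0A: mode=DATA remaining=4 emitted=7 chunks_done=1
Byte 15 = 'u': mode=DATA remaining=3 emitted=8 chunks_done=1

Answer: DATA 3 8 1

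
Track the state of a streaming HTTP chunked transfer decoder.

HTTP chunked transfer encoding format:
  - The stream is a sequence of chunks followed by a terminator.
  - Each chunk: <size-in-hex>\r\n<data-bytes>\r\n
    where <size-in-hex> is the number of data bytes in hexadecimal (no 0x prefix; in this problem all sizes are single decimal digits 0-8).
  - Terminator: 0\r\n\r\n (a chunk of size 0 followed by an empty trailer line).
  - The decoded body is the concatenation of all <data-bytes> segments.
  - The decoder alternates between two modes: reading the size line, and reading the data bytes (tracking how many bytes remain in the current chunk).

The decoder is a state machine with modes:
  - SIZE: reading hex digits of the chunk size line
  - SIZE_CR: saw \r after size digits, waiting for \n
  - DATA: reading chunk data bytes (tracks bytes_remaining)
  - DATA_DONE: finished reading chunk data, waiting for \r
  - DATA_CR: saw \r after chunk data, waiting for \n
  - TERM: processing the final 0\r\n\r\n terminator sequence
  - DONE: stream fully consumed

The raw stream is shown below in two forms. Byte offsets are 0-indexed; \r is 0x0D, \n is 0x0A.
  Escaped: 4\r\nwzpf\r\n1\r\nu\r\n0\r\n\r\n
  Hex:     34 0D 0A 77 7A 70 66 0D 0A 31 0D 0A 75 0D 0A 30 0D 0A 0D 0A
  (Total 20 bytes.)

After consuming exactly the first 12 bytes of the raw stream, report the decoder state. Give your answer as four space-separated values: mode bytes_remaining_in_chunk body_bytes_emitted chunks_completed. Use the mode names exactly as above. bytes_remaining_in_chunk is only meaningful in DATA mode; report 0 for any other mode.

Answer: DATA 1 4 1

Derivation:
Byte 0 = '4': mode=SIZE remaining=0 emitted=0 chunks_done=0
Byte 1 = 0x0D: mode=SIZE_CR remaining=0 emitted=0 chunks_done=0
Byte 2 = 0x0A: mode=DATA remaining=4 emitted=0 chunks_done=0
Byte 3 = 'w': mode=DATA remaining=3 emitted=1 chunks_done=0
Byte 4 = 'z': mode=DATA remaining=2 emitted=2 chunks_done=0
Byte 5 = 'p': mode=DATA remaining=1 emitted=3 chunks_done=0
Byte 6 = 'f': mode=DATA_DONE remaining=0 emitted=4 chunks_done=0
Byte 7 = 0x0D: mode=DATA_CR remaining=0 emitted=4 chunks_done=0
Byte 8 = 0x0A: mode=SIZE remaining=0 emitted=4 chunks_done=1
Byte 9 = '1': mode=SIZE remaining=0 emitted=4 chunks_done=1
Byte 10 = 0x0D: mode=SIZE_CR remaining=0 emitted=4 chunks_done=1
Byte 11 = 0x0A: mode=DATA remaining=1 emitted=4 chunks_done=1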